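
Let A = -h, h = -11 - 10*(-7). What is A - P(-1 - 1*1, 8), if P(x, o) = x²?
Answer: -63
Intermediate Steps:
h = 59 (h = -11 + 70 = 59)
A = -59 (A = -1*59 = -59)
A - P(-1 - 1*1, 8) = -59 - (-1 - 1*1)² = -59 - (-1 - 1)² = -59 - 1*(-2)² = -59 - 1*4 = -59 - 4 = -63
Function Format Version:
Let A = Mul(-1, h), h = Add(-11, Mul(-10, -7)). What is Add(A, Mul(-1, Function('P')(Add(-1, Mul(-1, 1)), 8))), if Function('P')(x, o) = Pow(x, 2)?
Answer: -63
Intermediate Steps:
h = 59 (h = Add(-11, 70) = 59)
A = -59 (A = Mul(-1, 59) = -59)
Add(A, Mul(-1, Function('P')(Add(-1, Mul(-1, 1)), 8))) = Add(-59, Mul(-1, Pow(Add(-1, Mul(-1, 1)), 2))) = Add(-59, Mul(-1, Pow(Add(-1, -1), 2))) = Add(-59, Mul(-1, Pow(-2, 2))) = Add(-59, Mul(-1, 4)) = Add(-59, -4) = -63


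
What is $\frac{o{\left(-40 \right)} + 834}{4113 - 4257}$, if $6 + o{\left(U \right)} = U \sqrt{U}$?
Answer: $- \frac{23}{4} + \frac{5 i \sqrt{10}}{9} \approx -5.75 + 1.7568 i$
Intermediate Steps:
$o{\left(U \right)} = -6 + U^{\frac{3}{2}}$ ($o{\left(U \right)} = -6 + U \sqrt{U} = -6 + U^{\frac{3}{2}}$)
$\frac{o{\left(-40 \right)} + 834}{4113 - 4257} = \frac{\left(-6 + \left(-40\right)^{\frac{3}{2}}\right) + 834}{4113 - 4257} = \frac{\left(-6 - 80 i \sqrt{10}\right) + 834}{4113 - 4257} = \frac{828 - 80 i \sqrt{10}}{-144} = \left(828 - 80 i \sqrt{10}\right) \left(- \frac{1}{144}\right) = - \frac{23}{4} + \frac{5 i \sqrt{10}}{9}$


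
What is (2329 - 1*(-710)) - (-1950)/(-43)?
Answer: 128727/43 ≈ 2993.7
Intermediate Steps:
(2329 - 1*(-710)) - (-1950)/(-43) = (2329 + 710) - (-1950)*(-1)/43 = 3039 - 75*26/43 = 3039 - 1950/43 = 128727/43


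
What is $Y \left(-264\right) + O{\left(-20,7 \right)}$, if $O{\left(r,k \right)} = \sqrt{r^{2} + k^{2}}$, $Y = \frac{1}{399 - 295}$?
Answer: $- \frac{33}{13} + \sqrt{449} \approx 18.651$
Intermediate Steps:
$Y = \frac{1}{104} \approx 0.0096154$
$O{\left(r,k \right)} = \sqrt{k^{2} + r^{2}}$
$Y \left(-264\right) + O{\left(-20,7 \right)} = \frac{1}{104} \left(-264\right) + \sqrt{7^{2} + \left(-20\right)^{2}} = - \frac{33}{13} + \sqrt{49 + 400} = - \frac{33}{13} + \sqrt{449}$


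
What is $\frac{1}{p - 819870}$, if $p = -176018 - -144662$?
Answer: $- \frac{1}{851226} \approx -1.1748 \cdot 10^{-6}$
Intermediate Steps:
$p = -31356$ ($p = -176018 + 144662 = -31356$)
$\frac{1}{p - 819870} = \frac{1}{-31356 - 819870} = \frac{1}{-851226} = - \frac{1}{851226}$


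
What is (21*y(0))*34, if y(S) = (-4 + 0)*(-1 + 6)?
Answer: -14280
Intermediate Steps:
y(S) = -20 (y(S) = -4*5 = -20)
(21*y(0))*34 = (21*(-20))*34 = -420*34 = -14280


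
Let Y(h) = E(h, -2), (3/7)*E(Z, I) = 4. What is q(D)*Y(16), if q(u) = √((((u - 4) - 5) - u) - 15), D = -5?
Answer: 56*I*√6/3 ≈ 45.724*I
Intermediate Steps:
E(Z, I) = 28/3 (E(Z, I) = (7/3)*4 = 28/3)
Y(h) = 28/3
q(u) = 2*I*√6 (q(u) = √((((-4 + u) - 5) - u) - 15) = √(((-9 + u) - u) - 15) = √(-9 - 15) = √(-24) = 2*I*√6)
q(D)*Y(16) = (2*I*√6)*(28/3) = 56*I*√6/3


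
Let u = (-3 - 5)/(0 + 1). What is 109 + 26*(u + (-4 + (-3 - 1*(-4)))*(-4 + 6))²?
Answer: 5205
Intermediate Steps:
u = -8 (u = -8/1 = -8*1 = -8)
109 + 26*(u + (-4 + (-3 - 1*(-4)))*(-4 + 6))² = 109 + 26*(-8 + (-4 + (-3 - 1*(-4)))*(-4 + 6))² = 109 + 26*(-8 + (-4 + (-3 + 4))*2)² = 109 + 26*(-8 + (-4 + 1)*2)² = 109 + 26*(-8 - 3*2)² = 109 + 26*(-8 - 6)² = 109 + 26*(-14)² = 109 + 26*196 = 109 + 5096 = 5205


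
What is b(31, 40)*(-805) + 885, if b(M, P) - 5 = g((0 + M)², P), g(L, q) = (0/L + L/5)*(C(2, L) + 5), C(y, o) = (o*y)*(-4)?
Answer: 1188718303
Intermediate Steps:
C(y, o) = -4*o*y
g(L, q) = L*(5 - 8*L)/5 (g(L, q) = (0/L + L/5)*(-4*L*2 + 5) = (0 + L*(⅕))*(-8*L + 5) = (0 + L/5)*(5 - 8*L) = (L/5)*(5 - 8*L) = L*(5 - 8*L)/5)
b(M, P) = 5 + M²*(5 - 8*M²)/5 (b(M, P) = 5 + (0 + M)²*(5 - 8*(0 + M)²)/5 = 5 + M²*(5 - 8*M²)/5)
b(31, 40)*(-805) + 885 = (5 + 31² - 8/5*31⁴)*(-805) + 885 = (5 + 961 - 8/5*923521)*(-805) + 885 = (5 + 961 - 7388168/5)*(-805) + 885 = -7383338/5*(-805) + 885 = 1188717418 + 885 = 1188718303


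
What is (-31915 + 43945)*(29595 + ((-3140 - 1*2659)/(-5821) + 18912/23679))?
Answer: 5452915373205260/15315051 ≈ 3.5605e+8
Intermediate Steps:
(-31915 + 43945)*(29595 + ((-3140 - 1*2659)/(-5821) + 18912/23679)) = 12030*(29595 + ((-3140 - 2659)*(-1/5821) + 18912*(1/23679))) = 12030*(29595 + (-5799*(-1/5821) + 6304/7893)) = 12030*(29595 + (5799/5821 + 6304/7893)) = 12030*(29595 + 82467091/45945153) = 12030*(1359829270126/45945153) = 5452915373205260/15315051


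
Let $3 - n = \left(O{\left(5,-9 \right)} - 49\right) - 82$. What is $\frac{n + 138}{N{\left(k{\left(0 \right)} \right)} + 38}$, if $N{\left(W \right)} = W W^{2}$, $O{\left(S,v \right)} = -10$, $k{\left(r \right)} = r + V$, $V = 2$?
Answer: $\frac{141}{23} \approx 6.1304$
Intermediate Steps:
$k{\left(r \right)} = 2 + r$ ($k{\left(r \right)} = r + 2 = 2 + r$)
$N{\left(W \right)} = W^{3}$
$n = 144$ ($n = 3 - \left(\left(-10 - 49\right) - 82\right) = 3 - \left(-59 - 82\right) = 3 - -141 = 3 + 141 = 144$)
$\frac{n + 138}{N{\left(k{\left(0 \right)} \right)} + 38} = \frac{144 + 138}{\left(2 + 0\right)^{3} + 38} = \frac{282}{2^{3} + 38} = \frac{282}{8 + 38} = \frac{282}{46} = 282 \cdot \frac{1}{46} = \frac{141}{23}$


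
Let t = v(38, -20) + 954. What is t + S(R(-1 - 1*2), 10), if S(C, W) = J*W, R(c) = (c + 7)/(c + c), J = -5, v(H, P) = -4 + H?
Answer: 938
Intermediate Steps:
R(c) = (7 + c)/(2*c) (R(c) = (7 + c)/((2*c)) = (7 + c)*(1/(2*c)) = (7 + c)/(2*c))
S(C, W) = -5*W
t = 988 (t = (-4 + 38) + 954 = 34 + 954 = 988)
t + S(R(-1 - 1*2), 10) = 988 - 5*10 = 988 - 50 = 938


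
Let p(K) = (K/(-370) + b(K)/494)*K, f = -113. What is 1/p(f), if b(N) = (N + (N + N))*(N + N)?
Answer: -91390/1604769613 ≈ -5.6949e-5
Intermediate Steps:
b(N) = 6*N² (b(N) = (N + 2*N)*(2*N) = (3*N)*(2*N) = 6*N²)
p(K) = K*(-K/370 + 3*K²/247) (p(K) = (K/(-370) + (6*K²)/494)*K = (K*(-1/370) + (6*K²)*(1/494))*K = (-K/370 + 3*K²/247)*K = K*(-K/370 + 3*K²/247))
1/p(f) = 1/((1/91390)*(-113)²*(-247 + 1110*(-113))) = 1/((1/91390)*12769*(-247 - 125430)) = 1/((1/91390)*12769*(-125677)) = 1/(-1604769613/91390) = -91390/1604769613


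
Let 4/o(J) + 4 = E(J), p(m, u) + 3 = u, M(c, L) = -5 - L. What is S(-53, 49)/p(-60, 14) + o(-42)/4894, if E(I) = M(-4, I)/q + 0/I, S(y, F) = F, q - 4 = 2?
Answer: 1558871/349921 ≈ 4.4549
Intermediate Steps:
q = 6 (q = 4 + 2 = 6)
p(m, u) = -3 + u
E(I) = -5/6 - I/6 (E(I) = (-5 - I)/6 + 0/I = (-5 - I)*(1/6) + 0 = (-5/6 - I/6) + 0 = -5/6 - I/6)
o(J) = 4/(-29/6 - J/6) (o(J) = 4/(-4 + (-5/6 - J/6)) = 4/(-29/6 - J/6))
S(-53, 49)/p(-60, 14) + o(-42)/4894 = 49/(-3 + 14) - 24/(29 - 42)/4894 = 49/11 - 24/(-13)*(1/4894) = 49*(1/11) - 24*(-1/13)*(1/4894) = 49/11 + (24/13)*(1/4894) = 49/11 + 12/31811 = 1558871/349921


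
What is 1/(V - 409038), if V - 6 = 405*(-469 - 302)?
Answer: -1/721287 ≈ -1.3864e-6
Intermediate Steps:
V = -312249 (V = 6 + 405*(-469 - 302) = 6 + 405*(-771) = 6 - 312255 = -312249)
1/(V - 409038) = 1/(-312249 - 409038) = 1/(-721287) = -1/721287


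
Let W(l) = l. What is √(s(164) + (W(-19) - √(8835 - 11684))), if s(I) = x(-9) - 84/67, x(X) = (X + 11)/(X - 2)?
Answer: √(-11099957 - 543169*I*√2849)/737 ≈ 4.2848 - 6.2286*I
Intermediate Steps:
x(X) = (11 + X)/(-2 + X)
s(I) = -1058/737 (s(I) = (11 - 9)/(-2 - 9) - 84/67 = 2/(-11) - 84/67 = -1/11*2 - 1*84/67 = -2/11 - 84/67 = -1058/737)
√(s(164) + (W(-19) - √(8835 - 11684))) = √(-1058/737 + (-19 - √(8835 - 11684))) = √(-1058/737 + (-19 - √(-2849))) = √(-1058/737 + (-19 - I*√2849)) = √(-15061/737 - I*√2849)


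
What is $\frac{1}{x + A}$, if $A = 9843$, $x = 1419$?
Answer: $\frac{1}{11262} \approx 8.8794 \cdot 10^{-5}$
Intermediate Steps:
$\frac{1}{x + A} = \frac{1}{1419 + 9843} = \frac{1}{11262}$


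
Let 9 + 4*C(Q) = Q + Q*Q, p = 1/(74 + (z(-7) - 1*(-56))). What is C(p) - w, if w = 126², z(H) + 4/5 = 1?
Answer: -26916869633/1695204 ≈ -15878.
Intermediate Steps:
z(H) = ⅕ (z(H) = -⅘ + 1 = ⅕)
p = 5/651 (p = 1/(74 + (⅕ - 1*(-56))) = 1/(74 + (⅕ + 56)) = 1/(74 + 281/5) = 1/(651/5) = 5/651 ≈ 0.0076805)
w = 15876
C(Q) = -9/4 + Q/4 + Q²/4 (C(Q) = -9/4 + (Q + Q*Q)/4 = -9/4 + (Q + Q²)/4 = -9/4 + (Q/4 + Q²/4) = -9/4 + Q/4 + Q²/4)
C(p) - w = (-9/4 + (¼)*(5/651) + (5/651)²/4) - 1*15876 = (-9/4 + 5/2604 + (¼)*(25/423801)) - 15876 = (-9/4 + 5/2604 + 25/1695204) - 15876 = -3810929/1695204 - 15876 = -26916869633/1695204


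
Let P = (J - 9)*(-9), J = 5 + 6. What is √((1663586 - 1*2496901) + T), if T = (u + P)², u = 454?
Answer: I*√643219 ≈ 802.01*I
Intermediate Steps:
J = 11
P = -18 (P = (11 - 9)*(-9) = 2*(-9) = -18)
T = 190096 (T = (454 - 18)² = 436² = 190096)
√((1663586 - 1*2496901) + T) = √((1663586 - 1*2496901) + 190096) = √((1663586 - 2496901) + 190096) = √(-833315 + 190096) = √(-643219) = I*√643219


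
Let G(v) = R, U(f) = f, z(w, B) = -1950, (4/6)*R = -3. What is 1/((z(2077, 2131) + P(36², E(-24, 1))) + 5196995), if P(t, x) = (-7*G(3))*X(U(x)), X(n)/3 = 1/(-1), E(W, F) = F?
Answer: 2/10389901 ≈ 1.9249e-7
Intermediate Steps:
R = -9/2 (R = (3/2)*(-3) = -9/2 ≈ -4.5000)
G(v) = -9/2
X(n) = -3 (X(n) = 3/(-1) = 3*(-1) = -3)
P(t, x) = -189/2 (P(t, x) = -7*(-9/2)*(-3) = (63/2)*(-3) = -189/2)
1/((z(2077, 2131) + P(36², E(-24, 1))) + 5196995) = 1/((-1950 - 189/2) + 5196995) = 1/(-4089/2 + 5196995) = 1/(10389901/2) = 2/10389901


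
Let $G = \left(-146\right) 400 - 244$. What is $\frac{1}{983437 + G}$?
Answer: $\frac{1}{924793} \approx 1.0813 \cdot 10^{-6}$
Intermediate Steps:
$G = -58644$ ($G = -58400 - 244 = -58644$)
$\frac{1}{983437 + G} = \frac{1}{983437 - 58644} = \frac{1}{924793}$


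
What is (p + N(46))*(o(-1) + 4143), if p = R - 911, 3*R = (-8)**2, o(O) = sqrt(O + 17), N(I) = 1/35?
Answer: -387379564/105 ≈ -3.6893e+6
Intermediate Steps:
N(I) = 1/35
o(O) = sqrt(17 + O)
R = 64/3 (R = (1/3)*(-8)**2 = (1/3)*64 = 64/3 ≈ 21.333)
p = -2669/3 (p = 64/3 - 911 = -2669/3 ≈ -889.67)
(p + N(46))*(o(-1) + 4143) = (-2669/3 + 1/35)*(sqrt(17 - 1) + 4143) = -93412*(sqrt(16) + 4143)/105 = -93412*(4 + 4143)/105 = -93412/105*4147 = -387379564/105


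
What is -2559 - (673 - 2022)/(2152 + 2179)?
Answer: -156080/61 ≈ -2558.7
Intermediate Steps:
-2559 - (673 - 2022)/(2152 + 2179) = -2559 - (-1349)/4331 = -2559 - 1*(-19/61) = -2559 + 19/61 = -156080/61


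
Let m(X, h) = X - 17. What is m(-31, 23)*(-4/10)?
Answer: 96/5 ≈ 19.200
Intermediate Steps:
m(X, h) = -17 + X
m(-31, 23)*(-4/10) = (-17 - 31)*(-4/10) = -(-192)/10 = -48*(-⅖) = 96/5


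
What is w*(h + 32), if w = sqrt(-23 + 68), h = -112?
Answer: -240*sqrt(5) ≈ -536.66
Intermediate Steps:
w = 3*sqrt(5) (w = sqrt(45) = 3*sqrt(5) ≈ 6.7082)
w*(h + 32) = (3*sqrt(5))*(-112 + 32) = (3*sqrt(5))*(-80) = -240*sqrt(5)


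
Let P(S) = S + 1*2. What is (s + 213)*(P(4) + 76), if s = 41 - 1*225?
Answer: 2378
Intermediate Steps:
P(S) = 2 + S (P(S) = S + 2 = 2 + S)
s = -184 (s = 41 - 225 = -184)
(s + 213)*(P(4) + 76) = (-184 + 213)*((2 + 4) + 76) = 29*(6 + 76) = 29*82 = 2378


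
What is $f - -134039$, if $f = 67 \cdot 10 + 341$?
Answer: $135050$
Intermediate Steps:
$f = 1011$ ($f = 670 + 341 = 1011$)
$f - -134039 = 1011 - -134039 = 1011 + 134039 = 135050$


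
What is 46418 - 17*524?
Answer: 37510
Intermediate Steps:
46418 - 17*524 = 46418 - 1*8908 = 46418 - 8908 = 37510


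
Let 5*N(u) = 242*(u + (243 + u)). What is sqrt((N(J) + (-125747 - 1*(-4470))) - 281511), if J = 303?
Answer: I*sqrt(9042410)/5 ≈ 601.41*I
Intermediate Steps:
N(u) = 58806/5 + 484*u/5 (N(u) = (242*(u + (243 + u)))/5 = (242*(243 + 2*u))/5 = (58806 + 484*u)/5 = 58806/5 + 484*u/5)
sqrt((N(J) + (-125747 - 1*(-4470))) - 281511) = sqrt(((58806/5 + (484/5)*303) + (-125747 - 1*(-4470))) - 281511) = sqrt(((58806/5 + 146652/5) + (-125747 + 4470)) - 281511) = sqrt((205458/5 - 121277) - 281511) = sqrt(-400927/5 - 281511) = sqrt(-1808482/5) = I*sqrt(9042410)/5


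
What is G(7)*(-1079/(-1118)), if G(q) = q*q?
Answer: 4067/86 ≈ 47.291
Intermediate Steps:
G(q) = q**2
G(7)*(-1079/(-1118)) = 7**2*(-1079/(-1118)) = 49*(-1079*(-1/1118)) = 49*(83/86) = 4067/86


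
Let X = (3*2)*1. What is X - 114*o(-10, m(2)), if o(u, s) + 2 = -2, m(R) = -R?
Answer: 462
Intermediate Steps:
X = 6 (X = 6*1 = 6)
o(u, s) = -4 (o(u, s) = -2 - 2 = -4)
X - 114*o(-10, m(2)) = 6 - 114*(-4) = 6 + 456 = 462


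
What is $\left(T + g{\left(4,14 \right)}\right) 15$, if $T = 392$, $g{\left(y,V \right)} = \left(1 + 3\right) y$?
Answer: $6120$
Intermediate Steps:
$g{\left(y,V \right)} = 4 y$
$\left(T + g{\left(4,14 \right)}\right) 15 = \left(392 + 4 \cdot 4\right) 15 = \left(392 + 16\right) 15 = 408 \cdot 15 = 6120$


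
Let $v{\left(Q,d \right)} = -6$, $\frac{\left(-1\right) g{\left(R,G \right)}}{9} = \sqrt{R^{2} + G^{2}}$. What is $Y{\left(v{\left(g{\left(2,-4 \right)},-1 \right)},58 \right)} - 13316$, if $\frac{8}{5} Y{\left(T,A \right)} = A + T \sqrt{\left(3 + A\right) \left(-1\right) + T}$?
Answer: $- \frac{53119}{4} - \frac{15 i \sqrt{67}}{4} \approx -13280.0 - 30.695 i$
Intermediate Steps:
$g{\left(R,G \right)} = - 9 \sqrt{G^{2} + R^{2}}$ ($g{\left(R,G \right)} = - 9 \sqrt{R^{2} + G^{2}} = - 9 \sqrt{G^{2} + R^{2}}$)
$Y{\left(T,A \right)} = \frac{5 A}{8} + \frac{5 T \sqrt{-3 + T - A}}{8}$ ($Y{\left(T,A \right)} = \frac{5 \left(A + T \sqrt{\left(3 + A\right) \left(-1\right) + T}\right)}{8} = \frac{5 \left(A + T \sqrt{\left(-3 - A\right) + T}\right)}{8} = \frac{5 \left(A + T \sqrt{-3 + T - A}\right)}{8} = \frac{5 A}{8} + \frac{5 T \sqrt{-3 + T - A}}{8}$)
$Y{\left(v{\left(g{\left(2,-4 \right)},-1 \right)},58 \right)} - 13316 = \left(\frac{5}{8} \cdot 58 + \frac{5}{8} \left(-6\right) \sqrt{-3 - 6 - 58}\right) - 13316 = \left(\frac{145}{4} + \frac{5}{8} \left(-6\right) \sqrt{-3 - 6 - 58}\right) - 13316 = \left(\frac{145}{4} + \frac{5}{8} \left(-6\right) \sqrt{-67}\right) - 13316 = \left(\frac{145}{4} + \frac{5}{8} \left(-6\right) i \sqrt{67}\right) - 13316 = \left(\frac{145}{4} - \frac{15 i \sqrt{67}}{4}\right) - 13316 = - \frac{53119}{4} - \frac{15 i \sqrt{67}}{4}$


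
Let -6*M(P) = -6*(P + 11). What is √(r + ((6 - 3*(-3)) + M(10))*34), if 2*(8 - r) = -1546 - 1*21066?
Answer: √12538 ≈ 111.97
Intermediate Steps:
M(P) = 11 + P (M(P) = -(-1)*(P + 11) = -(-1)*(11 + P) = -(-66 - 6*P)/6 = 11 + P)
r = 11314 (r = 8 - (-1546 - 1*21066)/2 = 8 - (-1546 - 21066)/2 = 8 - ½*(-22612) = 8 + 11306 = 11314)
√(r + ((6 - 3*(-3)) + M(10))*34) = √(11314 + ((6 - 3*(-3)) + (11 + 10))*34) = √(11314 + ((6 + 9) + 21)*34) = √(11314 + (15 + 21)*34) = √(11314 + 36*34) = √(11314 + 1224) = √12538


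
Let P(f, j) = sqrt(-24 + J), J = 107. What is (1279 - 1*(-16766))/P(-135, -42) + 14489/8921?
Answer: 14489/8921 + 18045*sqrt(83)/83 ≈ 1982.3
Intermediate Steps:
P(f, j) = sqrt(83) (P(f, j) = sqrt(-24 + 107) = sqrt(83))
(1279 - 1*(-16766))/P(-135, -42) + 14489/8921 = (1279 - 1*(-16766))/(sqrt(83)) + 14489/8921 = (1279 + 16766)*(sqrt(83)/83) + 14489*(1/8921) = 18045*(sqrt(83)/83) + 14489/8921 = 18045*sqrt(83)/83 + 14489/8921 = 14489/8921 + 18045*sqrt(83)/83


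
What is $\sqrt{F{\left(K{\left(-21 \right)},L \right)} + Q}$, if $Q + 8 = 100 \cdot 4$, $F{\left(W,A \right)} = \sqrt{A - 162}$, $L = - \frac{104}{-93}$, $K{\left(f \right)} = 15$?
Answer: $\frac{\sqrt{3390408 + 93 i \sqrt{1391466}}}{93} \approx 19.802 + 0.32028 i$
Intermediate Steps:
$L = \frac{104}{93}$ ($L = \left(-104\right) \left(- \frac{1}{93}\right) = \frac{104}{93} \approx 1.1183$)
$F{\left(W,A \right)} = \sqrt{-162 + A}$
$Q = 392$ ($Q = -8 + 100 \cdot 4 = -8 + 400 = 392$)
$\sqrt{F{\left(K{\left(-21 \right)},L \right)} + Q} = \sqrt{\sqrt{-162 + \frac{104}{93}} + 392} = \sqrt{\sqrt{- \frac{14962}{93}} + 392} = \sqrt{\frac{i \sqrt{1391466}}{93} + 392} = \sqrt{392 + \frac{i \sqrt{1391466}}{93}}$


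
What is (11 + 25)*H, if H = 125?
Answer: 4500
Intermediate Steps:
(11 + 25)*H = (11 + 25)*125 = 36*125 = 4500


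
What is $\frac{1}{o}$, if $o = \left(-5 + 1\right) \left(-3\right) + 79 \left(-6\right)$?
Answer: $- \frac{1}{462} \approx -0.0021645$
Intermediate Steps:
$o = -462$ ($o = \left(-4\right) \left(-3\right) - 474 = 12 - 474 = -462$)
$\frac{1}{o} = \frac{1}{-462} = - \frac{1}{462}$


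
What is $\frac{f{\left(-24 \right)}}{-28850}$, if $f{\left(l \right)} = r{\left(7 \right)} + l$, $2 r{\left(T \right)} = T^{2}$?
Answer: $- \frac{1}{57700} \approx -1.7331 \cdot 10^{-5}$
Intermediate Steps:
$r{\left(T \right)} = \frac{T^{2}}{2}$
$f{\left(l \right)} = \frac{49}{2} + l$ ($f{\left(l \right)} = \frac{7^{2}}{2} + l = \frac{1}{2} \cdot 49 + l = \frac{49}{2} + l$)
$\frac{f{\left(-24 \right)}}{-28850} = \frac{\frac{49}{2} - 24}{-28850} = \frac{1}{2} \left(- \frac{1}{28850}\right) = - \frac{1}{57700}$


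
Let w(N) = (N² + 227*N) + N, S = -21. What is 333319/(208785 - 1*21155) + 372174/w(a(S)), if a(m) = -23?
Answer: -13651881707/176935090 ≈ -77.158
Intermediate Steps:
w(N) = N² + 228*N
333319/(208785 - 1*21155) + 372174/w(a(S)) = 333319/(208785 - 1*21155) + 372174/((-23*(228 - 23))) = 333319/(208785 - 21155) + 372174/((-23*205)) = 333319/187630 + 372174/(-4715) = 333319*(1/187630) + 372174*(-1/4715) = 333319/187630 - 372174/4715 = -13651881707/176935090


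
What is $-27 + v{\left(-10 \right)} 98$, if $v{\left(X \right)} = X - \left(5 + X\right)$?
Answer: $-517$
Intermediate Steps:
$v{\left(X \right)} = -5$
$-27 + v{\left(-10 \right)} 98 = -27 - 490 = -517$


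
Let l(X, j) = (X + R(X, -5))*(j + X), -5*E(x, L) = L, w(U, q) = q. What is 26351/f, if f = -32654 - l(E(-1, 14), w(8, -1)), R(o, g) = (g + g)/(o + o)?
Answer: -9222850/11430249 ≈ -0.80688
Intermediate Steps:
R(o, g) = g/o (R(o, g) = (2*g)/((2*o)) = (2*g)*(1/(2*o)) = g/o)
E(x, L) = -L/5
l(X, j) = (X + j)*(X - 5/X) (l(X, j) = (X - 5/X)*(j + X) = (X - 5/X)*(X + j) = (X + j)*(X - 5/X))
f = -11430249/350 (f = -32654 - (-5 + (-⅕*14)² - ⅕*14*(-1) - 5*(-1)/(-⅕*14)) = -32654 - (-5 + (-14/5)² - 14/5*(-1) - 5*(-1)/(-14/5)) = -32654 - (-5 + 196/25 + 14/5 - 5*(-1)*(-5/14)) = -32654 - (-5 + 196/25 + 14/5 - 25/14) = -32654 - 1*1349/350 = -32654 - 1349/350 = -11430249/350 ≈ -32658.)
26351/f = 26351/(-11430249/350) = 26351*(-350/11430249) = -9222850/11430249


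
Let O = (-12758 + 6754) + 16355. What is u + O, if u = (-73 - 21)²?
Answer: 19187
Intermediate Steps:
u = 8836 (u = (-94)² = 8836)
O = 10351 (O = -6004 + 16355 = 10351)
u + O = 8836 + 10351 = 19187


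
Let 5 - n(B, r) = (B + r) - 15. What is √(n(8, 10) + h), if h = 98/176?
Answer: 15*√22/44 ≈ 1.5990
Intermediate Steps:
n(B, r) = 20 - B - r (n(B, r) = 5 - ((B + r) - 15) = 5 - (-15 + B + r) = 5 + (15 - B - r) = 20 - B - r)
h = 49/88 (h = 98*(1/176) = 49/88 ≈ 0.55682)
√(n(8, 10) + h) = √((20 - 1*8 - 1*10) + 49/88) = √((20 - 8 - 10) + 49/88) = √(2 + 49/88) = √(225/88) = 15*√22/44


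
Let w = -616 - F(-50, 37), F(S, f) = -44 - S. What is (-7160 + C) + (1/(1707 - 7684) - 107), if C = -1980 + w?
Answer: -58987014/5977 ≈ -9869.0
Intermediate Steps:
w = -622 (w = -616 - (-44 - 1*(-50)) = -616 - (-44 + 50) = -616 - 1*6 = -616 - 6 = -622)
C = -2602 (C = -1980 - 622 = -2602)
(-7160 + C) + (1/(1707 - 7684) - 107) = (-7160 - 2602) + (1/(1707 - 7684) - 107) = -9762 + (1/(-5977) - 107) = -9762 + (-1/5977 - 107) = -9762 - 639540/5977 = -58987014/5977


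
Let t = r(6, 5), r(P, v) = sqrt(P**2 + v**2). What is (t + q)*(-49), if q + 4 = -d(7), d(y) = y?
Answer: 539 - 49*sqrt(61) ≈ 156.30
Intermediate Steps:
t = sqrt(61) (t = sqrt(6**2 + 5**2) = sqrt(36 + 25) = sqrt(61) ≈ 7.8102)
q = -11 (q = -4 - 1*7 = -4 - 7 = -11)
(t + q)*(-49) = (sqrt(61) - 11)*(-49) = (-11 + sqrt(61))*(-49) = 539 - 49*sqrt(61)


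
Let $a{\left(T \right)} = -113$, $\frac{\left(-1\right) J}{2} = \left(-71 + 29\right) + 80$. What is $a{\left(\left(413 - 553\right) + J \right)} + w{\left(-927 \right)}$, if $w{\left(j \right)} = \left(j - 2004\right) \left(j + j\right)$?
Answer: $5433961$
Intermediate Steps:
$J = -76$ ($J = - 2 \left(\left(-71 + 29\right) + 80\right) = - 2 \left(-42 + 80\right) = \left(-2\right) 38 = -76$)
$w{\left(j \right)} = 2 j \left(-2004 + j\right)$ ($w{\left(j \right)} = \left(-2004 + j\right) 2 j = 2 j \left(-2004 + j\right)$)
$a{\left(\left(413 - 553\right) + J \right)} + w{\left(-927 \right)} = -113 + 2 \left(-927\right) \left(-2004 - 927\right) = -113 + 2 \left(-927\right) \left(-2931\right) = -113 + 5434074 = 5433961$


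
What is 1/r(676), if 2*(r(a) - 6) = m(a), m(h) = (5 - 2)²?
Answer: 2/21 ≈ 0.095238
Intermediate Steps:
m(h) = 9 (m(h) = 3² = 9)
r(a) = 21/2 (r(a) = 6 + (½)*9 = 6 + 9/2 = 21/2)
1/r(676) = 1/(21/2) = 2/21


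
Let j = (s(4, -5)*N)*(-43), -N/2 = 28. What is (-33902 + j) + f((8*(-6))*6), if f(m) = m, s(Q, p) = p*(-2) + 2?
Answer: -5294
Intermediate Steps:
N = -56 (N = -2*28 = -56)
s(Q, p) = 2 - 2*p (s(Q, p) = -2*p + 2 = 2 - 2*p)
j = 28896 (j = ((2 - 2*(-5))*(-56))*(-43) = ((2 + 10)*(-56))*(-43) = (12*(-56))*(-43) = -672*(-43) = 28896)
(-33902 + j) + f((8*(-6))*6) = (-33902 + 28896) + (8*(-6))*6 = -5006 - 48*6 = -5006 - 288 = -5294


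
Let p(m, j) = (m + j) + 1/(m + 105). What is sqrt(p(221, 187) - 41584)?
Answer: 115*I*sqrt(330890)/326 ≈ 202.92*I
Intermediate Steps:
p(m, j) = j + m + 1/(105 + m) (p(m, j) = (j + m) + 1/(105 + m) = j + m + 1/(105 + m))
sqrt(p(221, 187) - 41584) = sqrt((1 + 221**2 + 105*187 + 105*221 + 187*221)/(105 + 221) - 41584) = sqrt((1 + 48841 + 19635 + 23205 + 41327)/326 - 41584) = sqrt((1/326)*133009 - 41584) = sqrt(133009/326 - 41584) = sqrt(-13423375/326) = 115*I*sqrt(330890)/326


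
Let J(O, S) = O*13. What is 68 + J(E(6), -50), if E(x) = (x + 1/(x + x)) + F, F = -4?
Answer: 1141/12 ≈ 95.083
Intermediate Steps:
E(x) = -4 + x + 1/(2*x) (E(x) = (x + 1/(x + x)) - 4 = (x + 1/(2*x)) - 4 = -4 + x + 1/(2*x))
J(O, S) = 13*O
68 + J(E(6), -50) = 68 + 13*(-4 + 6 + (½)/6) = 68 + 13*(-4 + 6 + (½)*(⅙)) = 68 + 13*(-4 + 6 + 1/12) = 68 + 13*(25/12) = 68 + 325/12 = 1141/12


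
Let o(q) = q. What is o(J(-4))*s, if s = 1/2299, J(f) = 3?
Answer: 3/2299 ≈ 0.0013049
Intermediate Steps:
s = 1/2299 ≈ 0.00043497
o(J(-4))*s = 3*(1/2299) = 3/2299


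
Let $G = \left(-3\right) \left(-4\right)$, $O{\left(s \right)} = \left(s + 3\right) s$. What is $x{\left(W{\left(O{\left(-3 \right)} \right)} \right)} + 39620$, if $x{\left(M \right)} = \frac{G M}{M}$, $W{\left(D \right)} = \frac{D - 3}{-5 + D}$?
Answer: $39632$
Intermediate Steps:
$O{\left(s \right)} = s \left(3 + s\right)$ ($O{\left(s \right)} = \left(3 + s\right) s = s \left(3 + s\right)$)
$G = 12$
$W{\left(D \right)} = \frac{-3 + D}{-5 + D}$
$x{\left(M \right)} = 12$ ($x{\left(M \right)} = \frac{12 M}{M} = 12$)
$x{\left(W{\left(O{\left(-3 \right)} \right)} \right)} + 39620 = 12 + 39620 = 39632$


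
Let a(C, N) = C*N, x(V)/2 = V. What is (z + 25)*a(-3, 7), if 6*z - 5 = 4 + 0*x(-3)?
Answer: -1113/2 ≈ -556.50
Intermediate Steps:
x(V) = 2*V
z = 3/2 (z = 5/6 + (4 + 0*(2*(-3)))/6 = 5/6 + (4 + 0*(-6))/6 = 5/6 + (4 + 0)/6 = 5/6 + (1/6)*4 = 5/6 + 2/3 = 3/2 ≈ 1.5000)
(z + 25)*a(-3, 7) = (3/2 + 25)*(-3*7) = (53/2)*(-21) = -1113/2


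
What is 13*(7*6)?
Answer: 546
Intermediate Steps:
13*(7*6) = 13*42 = 546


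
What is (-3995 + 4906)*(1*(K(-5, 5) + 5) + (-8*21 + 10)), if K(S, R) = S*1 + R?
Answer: -139383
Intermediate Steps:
K(S, R) = R + S (K(S, R) = S + R = R + S)
(-3995 + 4906)*(1*(K(-5, 5) + 5) + (-8*21 + 10)) = (-3995 + 4906)*(1*((5 - 5) + 5) + (-8*21 + 10)) = 911*(1*(0 + 5) + (-168 + 10)) = 911*(1*5 - 158) = 911*(5 - 158) = 911*(-153) = -139383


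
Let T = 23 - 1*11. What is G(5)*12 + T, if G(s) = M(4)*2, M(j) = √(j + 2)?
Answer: 12 + 24*√6 ≈ 70.788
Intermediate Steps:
M(j) = √(2 + j)
T = 12 (T = 23 - 11 = 12)
G(s) = 2*√6 (G(s) = √(2 + 4)*2 = √6*2 = 2*√6)
G(5)*12 + T = (2*√6)*12 + 12 = 24*√6 + 12 = 12 + 24*√6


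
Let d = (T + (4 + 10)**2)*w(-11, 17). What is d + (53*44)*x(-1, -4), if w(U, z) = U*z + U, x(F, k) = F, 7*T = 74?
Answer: -302632/7 ≈ -43233.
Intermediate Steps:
T = 74/7 (T = (1/7)*74 = 74/7 ≈ 10.571)
w(U, z) = U + U*z
d = -286308/7 (d = (74/7 + (4 + 10)**2)*(-11*(1 + 17)) = (74/7 + 14**2)*(-11*18) = (74/7 + 196)*(-198) = (1446/7)*(-198) = -286308/7 ≈ -40901.)
d + (53*44)*x(-1, -4) = -286308/7 + (53*44)*(-1) = -286308/7 + 2332*(-1) = -286308/7 - 2332 = -302632/7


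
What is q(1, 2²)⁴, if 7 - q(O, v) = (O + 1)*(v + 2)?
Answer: 625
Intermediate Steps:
q(O, v) = 7 - (1 + O)*(2 + v) (q(O, v) = 7 - (O + 1)*(v + 2) = 7 - (1 + O)*(2 + v))
q(1, 2²)⁴ = (5 - 1*2² - 2*1 - 1*1*2²)⁴ = (5 - 1*4 - 2 - 1*1*4)⁴ = (5 - 4 - 2 - 4)⁴ = (-5)⁴ = 625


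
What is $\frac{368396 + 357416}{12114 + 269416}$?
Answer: $\frac{362906}{140765} \approx 2.5781$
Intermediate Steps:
$\frac{368396 + 357416}{12114 + 269416} = \frac{725812}{281530} = 725812 \cdot \frac{1}{281530} = \frac{362906}{140765}$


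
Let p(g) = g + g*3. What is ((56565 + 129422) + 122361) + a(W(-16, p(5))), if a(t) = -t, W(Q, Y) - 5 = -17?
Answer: 308360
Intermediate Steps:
p(g) = 4*g (p(g) = g + 3*g = 4*g)
W(Q, Y) = -12 (W(Q, Y) = 5 - 17 = -12)
((56565 + 129422) + 122361) + a(W(-16, p(5))) = ((56565 + 129422) + 122361) - 1*(-12) = (185987 + 122361) + 12 = 308348 + 12 = 308360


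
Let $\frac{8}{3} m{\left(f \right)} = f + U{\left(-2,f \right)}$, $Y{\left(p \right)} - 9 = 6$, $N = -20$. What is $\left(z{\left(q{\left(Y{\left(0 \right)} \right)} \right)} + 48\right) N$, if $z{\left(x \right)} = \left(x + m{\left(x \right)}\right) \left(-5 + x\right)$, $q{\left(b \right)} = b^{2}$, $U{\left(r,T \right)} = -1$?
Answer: $-1360560$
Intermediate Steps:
$Y{\left(p \right)} = 15$ ($Y{\left(p \right)} = 9 + 6 = 15$)
$m{\left(f \right)} = - \frac{3}{8} + \frac{3 f}{8}$ ($m{\left(f \right)} = \frac{3 \left(f - 1\right)}{8} = \frac{3 \left(-1 + f\right)}{8} = - \frac{3}{8} + \frac{3 f}{8}$)
$z{\left(x \right)} = \left(-5 + x\right) \left(- \frac{3}{8} + \frac{11 x}{8}\right)$ ($z{\left(x \right)} = \left(x + \left(- \frac{3}{8} + \frac{3 x}{8}\right)\right) \left(-5 + x\right) = \left(- \frac{3}{8} + \frac{11 x}{8}\right) \left(-5 + x\right) = \left(-5 + x\right) \left(- \frac{3}{8} + \frac{11 x}{8}\right)$)
$\left(z{\left(q{\left(Y{\left(0 \right)} \right)} \right)} + 48\right) N = \left(\left(\frac{15}{8} - \frac{29 \cdot 15^{2}}{4} + \frac{11 \left(15^{2}\right)^{2}}{8}\right) + 48\right) \left(-20\right) = \left(\left(\frac{15}{8} - \frac{6525}{4} + \frac{11 \cdot 225^{2}}{8}\right) + 48\right) \left(-20\right) = \left(\left(\frac{15}{8} - \frac{6525}{4} + \frac{11}{8} \cdot 50625\right) + 48\right) \left(-20\right) = \left(\left(\frac{15}{8} - \frac{6525}{4} + \frac{556875}{8}\right) + 48\right) \left(-20\right) = \left(67980 + 48\right) \left(-20\right) = 68028 \left(-20\right) = -1360560$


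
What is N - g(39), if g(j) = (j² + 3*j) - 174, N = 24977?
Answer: 23513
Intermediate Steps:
g(j) = -174 + j² + 3*j
N - g(39) = 24977 - (-174 + 39² + 3*39) = 24977 - (-174 + 1521 + 117) = 24977 - 1*1464 = 24977 - 1464 = 23513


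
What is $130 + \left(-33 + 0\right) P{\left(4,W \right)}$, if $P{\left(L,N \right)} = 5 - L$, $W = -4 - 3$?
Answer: $97$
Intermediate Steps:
$W = -7$
$130 + \left(-33 + 0\right) P{\left(4,W \right)} = 130 + \left(-33 + 0\right) \left(5 - 4\right) = 130 - 33 \left(5 - 4\right) = 130 - 33 = 97$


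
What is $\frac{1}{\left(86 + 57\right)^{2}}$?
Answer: $\frac{1}{20449} \approx 4.8902 \cdot 10^{-5}$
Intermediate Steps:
$\frac{1}{\left(86 + 57\right)^{2}} = \frac{1}{143^{2}} = \frac{1}{20449}$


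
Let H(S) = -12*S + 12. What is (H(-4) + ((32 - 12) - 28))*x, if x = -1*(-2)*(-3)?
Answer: -312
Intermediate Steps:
H(S) = 12 - 12*S
x = -6 (x = 2*(-3) = -6)
(H(-4) + ((32 - 12) - 28))*x = ((12 - 12*(-4)) + ((32 - 12) - 28))*(-6) = ((12 + 48) + (20 - 28))*(-6) = (60 - 8)*(-6) = 52*(-6) = -312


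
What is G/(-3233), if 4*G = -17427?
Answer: 17427/12932 ≈ 1.3476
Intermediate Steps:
G = -17427/4 (G = (¼)*(-17427) = -17427/4 ≈ -4356.8)
G/(-3233) = -17427/4/(-3233) = -17427/4*(-1/3233) = 17427/12932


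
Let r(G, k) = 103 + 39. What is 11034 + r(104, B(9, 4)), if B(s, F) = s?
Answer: 11176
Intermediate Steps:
r(G, k) = 142
11034 + r(104, B(9, 4)) = 11034 + 142 = 11176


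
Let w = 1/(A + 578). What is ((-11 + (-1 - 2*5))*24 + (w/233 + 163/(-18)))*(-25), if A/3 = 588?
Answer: 32969665900/2455587 ≈ 13426.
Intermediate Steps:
A = 1764 (A = 3*588 = 1764)
w = 1/2342 (w = 1/(1764 + 578) = 1/2342 ≈ 0.00042699)
((-11 + (-1 - 2*5))*24 + (w/233 + 163/(-18)))*(-25) = ((-11 + (-1 - 2*5))*24 + ((1/2342)/233 + 163/(-18)))*(-25) = ((-11 + (-1 - 10))*24 + ((1/2342)*(1/233) + 163*(-1/18)))*(-25) = ((-11 - 11)*24 + (1/545686 - 163/18))*(-25) = (-22*24 - 22236700/2455587)*(-25) = (-528 - 22236700/2455587)*(-25) = -1318786636/2455587*(-25) = 32969665900/2455587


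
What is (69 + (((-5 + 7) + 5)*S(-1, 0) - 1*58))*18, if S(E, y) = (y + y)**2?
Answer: 198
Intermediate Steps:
S(E, y) = 4*y**2 (S(E, y) = (2*y)**2 = 4*y**2)
(69 + (((-5 + 7) + 5)*S(-1, 0) - 1*58))*18 = (69 + (((-5 + 7) + 5)*(4*0**2) - 1*58))*18 = (69 + ((2 + 5)*(4*0) - 58))*18 = (69 + (7*0 - 58))*18 = (69 + (0 - 58))*18 = (69 - 58)*18 = 11*18 = 198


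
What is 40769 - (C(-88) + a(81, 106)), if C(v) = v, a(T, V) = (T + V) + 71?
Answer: 40599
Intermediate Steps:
a(T, V) = 71 + T + V
40769 - (C(-88) + a(81, 106)) = 40769 - (-88 + (71 + 81 + 106)) = 40769 - (-88 + 258) = 40769 - 1*170 = 40769 - 170 = 40599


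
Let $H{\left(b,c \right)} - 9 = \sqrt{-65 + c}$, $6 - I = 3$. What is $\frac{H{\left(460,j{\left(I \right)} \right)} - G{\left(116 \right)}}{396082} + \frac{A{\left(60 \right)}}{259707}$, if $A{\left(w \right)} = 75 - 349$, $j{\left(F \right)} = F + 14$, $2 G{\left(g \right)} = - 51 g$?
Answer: $\frac{662024201}{102865267974} + \frac{2 i \sqrt{3}}{198041} \approx 0.0064358 + 1.7492 \cdot 10^{-5} i$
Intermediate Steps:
$G{\left(g \right)} = - \frac{51 g}{2}$ ($G{\left(g \right)} = \frac{\left(-51\right) g}{2} = - \frac{51 g}{2}$)
$I = 3$ ($I = 6 - 3 = 3$)
$j{\left(F \right)} = 14 + F$
$H{\left(b,c \right)} = 9 + \sqrt{-65 + c}$
$A{\left(w \right)} = -274$ ($A{\left(w \right)} = 75 - 349 = -274$)
$\frac{H{\left(460,j{\left(I \right)} \right)} - G{\left(116 \right)}}{396082} + \frac{A{\left(60 \right)}}{259707} = \frac{\left(9 + \sqrt{-65 + \left(14 + 3\right)}\right) - \left(- \frac{51}{2}\right) 116}{396082} - \frac{274}{259707} = \left(\left(9 + \sqrt{-65 + 17}\right) - -2958\right) \frac{1}{396082} - \frac{274}{259707} = \left(\left(9 + \sqrt{-48}\right) + 2958\right) \frac{1}{396082} - \frac{274}{259707} = \left(\left(9 + 4 i \sqrt{3}\right) + 2958\right) \frac{1}{396082} - \frac{274}{259707} = \left(2967 + 4 i \sqrt{3}\right) \frac{1}{396082} - \frac{274}{259707} = \left(\frac{2967}{396082} + \frac{2 i \sqrt{3}}{198041}\right) - \frac{274}{259707} = \frac{662024201}{102865267974} + \frac{2 i \sqrt{3}}{198041}$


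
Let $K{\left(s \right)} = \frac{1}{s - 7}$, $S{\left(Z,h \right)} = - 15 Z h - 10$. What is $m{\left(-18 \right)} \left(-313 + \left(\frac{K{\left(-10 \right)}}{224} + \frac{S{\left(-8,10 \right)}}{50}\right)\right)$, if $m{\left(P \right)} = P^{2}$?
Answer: $- \frac{446016213}{4760} \approx -93701.0$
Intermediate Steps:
$S{\left(Z,h \right)} = -10 - 15 Z h$ ($S{\left(Z,h \right)} = - 15 Z h - 10 = -10 - 15 Z h$)
$K{\left(s \right)} = \frac{1}{-7 + s}$
$m{\left(-18 \right)} \left(-313 + \left(\frac{K{\left(-10 \right)}}{224} + \frac{S{\left(-8,10 \right)}}{50}\right)\right) = \left(-18\right)^{2} \left(-313 + \left(\frac{1}{\left(-7 - 10\right) 224} + \frac{-10 - \left(-120\right) 10}{50}\right)\right) = 324 \left(-313 + \left(\frac{1}{-17} \cdot \frac{1}{224} + \left(-10 + 1200\right) \frac{1}{50}\right)\right) = 324 \left(-313 + \left(\left(- \frac{1}{17}\right) \frac{1}{224} + 1190 \cdot \frac{1}{50}\right)\right) = 324 \left(-313 + \left(- \frac{1}{3808} + \frac{119}{5}\right)\right) = 324 \left(-313 + \frac{453147}{19040}\right) = 324 \left(- \frac{5506373}{19040}\right) = - \frac{446016213}{4760}$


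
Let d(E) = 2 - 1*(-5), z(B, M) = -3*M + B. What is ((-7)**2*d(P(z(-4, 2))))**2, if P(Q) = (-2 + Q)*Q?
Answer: 117649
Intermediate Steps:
z(B, M) = B - 3*M
P(Q) = Q*(-2 + Q)
d(E) = 7 (d(E) = 2 + 5 = 7)
((-7)**2*d(P(z(-4, 2))))**2 = ((-7)**2*7)**2 = (49*7)**2 = 343**2 = 117649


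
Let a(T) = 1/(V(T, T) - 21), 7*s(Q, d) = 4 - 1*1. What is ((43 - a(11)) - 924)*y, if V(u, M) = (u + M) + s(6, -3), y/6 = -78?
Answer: 2063178/5 ≈ 4.1264e+5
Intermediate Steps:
s(Q, d) = 3/7 (s(Q, d) = (4 - 1*1)/7 = (4 - 1)/7 = (1/7)*3 = 3/7)
y = -468 (y = 6*(-78) = -468)
V(u, M) = 3/7 + M + u (V(u, M) = (u + M) + 3/7 = (M + u) + 3/7 = 3/7 + M + u)
a(T) = 1/(-144/7 + 2*T) (a(T) = 1/((3/7 + T + T) - 21) = 1/((3/7 + 2*T) - 21) = 1/(-144/7 + 2*T))
((43 - a(11)) - 924)*y = ((43 - 7/(2*(-72 + 7*11))) - 924)*(-468) = ((43 - 7/(2*(-72 + 77))) - 924)*(-468) = ((43 - 7/(2*5)) - 924)*(-468) = ((43 - 1*7/10) - 924)*(-468) = ((43 - 7/10) - 924)*(-468) = (423/10 - 924)*(-468) = -8817/10*(-468) = 2063178/5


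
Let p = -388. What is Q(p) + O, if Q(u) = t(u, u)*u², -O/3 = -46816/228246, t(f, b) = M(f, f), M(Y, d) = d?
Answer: -2222015566544/38041 ≈ -5.8411e+7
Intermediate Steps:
t(f, b) = f
O = 23408/38041 (O = -(-140448)/228246 = -3*(-23408/114123) = 23408/38041 ≈ 0.61534)
Q(u) = u³ (Q(u) = u*u² = u³)
Q(p) + O = (-388)³ + 23408/38041 = -58411072 + 23408/38041 = -2222015566544/38041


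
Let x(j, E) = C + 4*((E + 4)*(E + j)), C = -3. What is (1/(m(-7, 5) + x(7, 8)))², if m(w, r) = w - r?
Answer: 1/497025 ≈ 2.0120e-6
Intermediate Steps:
x(j, E) = -3 + 4*(4 + E)*(E + j) (x(j, E) = -3 + 4*((E + 4)*(E + j)) = -3 + 4*((4 + E)*(E + j)) = -3 + 4*(4 + E)*(E + j))
(1/(m(-7, 5) + x(7, 8)))² = (1/((-7 - 1*5) + (-3 + 4*8² + 16*8 + 16*7 + 4*8*7)))² = (1/((-7 - 5) + (-3 + 4*64 + 128 + 112 + 224)))² = (1/(-12 + (-3 + 256 + 128 + 112 + 224)))² = (1/(-12 + 717))² = (1/705)² = 1/497025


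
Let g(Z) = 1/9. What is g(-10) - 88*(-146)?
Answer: 115633/9 ≈ 12848.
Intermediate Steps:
g(Z) = ⅑
g(-10) - 88*(-146) = ⅑ - 88*(-146) = ⅑ + 12848 = 115633/9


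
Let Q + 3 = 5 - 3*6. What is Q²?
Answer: 256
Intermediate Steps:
Q = -16 (Q = -3 + (5 - 3*6) = -3 + (5 - 18) = -3 - 13 = -16)
Q² = (-16)² = 256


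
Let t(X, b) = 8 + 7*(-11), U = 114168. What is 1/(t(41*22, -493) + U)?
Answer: 1/114099 ≈ 8.7643e-6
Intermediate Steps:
t(X, b) = -69 (t(X, b) = 8 - 77 = -69)
1/(t(41*22, -493) + U) = 1/(-69 + 114168) = 1/114099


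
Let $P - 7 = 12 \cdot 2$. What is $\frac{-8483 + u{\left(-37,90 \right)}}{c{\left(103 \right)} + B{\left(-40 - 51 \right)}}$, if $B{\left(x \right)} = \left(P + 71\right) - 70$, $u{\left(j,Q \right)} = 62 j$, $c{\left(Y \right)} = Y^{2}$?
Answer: $- \frac{10777}{10641} \approx -1.0128$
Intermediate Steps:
$P = 31$ ($P = 7 + 12 \cdot 2 = 7 + 24 = 31$)
$B{\left(x \right)} = 32$ ($B{\left(x \right)} = \left(31 + 71\right) - 70 = 102 - 70 = 32$)
$\frac{-8483 + u{\left(-37,90 \right)}}{c{\left(103 \right)} + B{\left(-40 - 51 \right)}} = \frac{-8483 + 62 \left(-37\right)}{103^{2} + 32} = \frac{-8483 - 2294}{10609 + 32} = - \frac{10777}{10641}$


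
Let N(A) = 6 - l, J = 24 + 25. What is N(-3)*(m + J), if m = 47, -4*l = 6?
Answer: 720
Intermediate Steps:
l = -3/2 (l = -¼*6 = -3/2 ≈ -1.5000)
J = 49
N(A) = 15/2 (N(A) = 6 - 1*(-3/2) = 6 + 3/2 = 15/2)
N(-3)*(m + J) = 15*(47 + 49)/2 = (15/2)*96 = 720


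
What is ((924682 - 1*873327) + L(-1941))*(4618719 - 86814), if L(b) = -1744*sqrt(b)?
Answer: 232735981275 - 7903642320*I*sqrt(1941) ≈ 2.3274e+11 - 3.4821e+11*I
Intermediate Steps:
((924682 - 1*873327) + L(-1941))*(4618719 - 86814) = ((924682 - 1*873327) - 1744*I*sqrt(1941))*(4618719 - 86814) = ((924682 - 873327) - 1744*I*sqrt(1941))*4531905 = (51355 - 1744*I*sqrt(1941))*4531905 = 232735981275 - 7903642320*I*sqrt(1941)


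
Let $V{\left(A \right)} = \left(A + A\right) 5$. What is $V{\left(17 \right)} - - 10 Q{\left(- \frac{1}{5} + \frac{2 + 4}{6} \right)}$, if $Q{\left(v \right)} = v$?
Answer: $178$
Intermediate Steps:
$V{\left(A \right)} = 10 A$ ($V{\left(A \right)} = 2 A 5 = 10 A$)
$V{\left(17 \right)} - - 10 Q{\left(- \frac{1}{5} + \frac{2 + 4}{6} \right)} = 10 \cdot 17 - - 10 \left(- \frac{1}{5} + \frac{2 + 4}{6}\right) = 170 - - 10 \left(\left(-1\right) \frac{1}{5} + 6 \cdot \frac{1}{6}\right) = 170 - - 10 \left(- \frac{1}{5} + 1\right) = 170 - \left(-10\right) \frac{4}{5} = 170 - -8 = 170 + 8 = 178$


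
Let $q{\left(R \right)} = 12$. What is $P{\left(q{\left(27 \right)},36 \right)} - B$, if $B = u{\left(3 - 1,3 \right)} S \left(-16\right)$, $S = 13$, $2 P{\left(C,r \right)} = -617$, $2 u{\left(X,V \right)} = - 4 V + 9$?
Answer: $- \frac{1241}{2} \approx -620.5$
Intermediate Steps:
$u{\left(X,V \right)} = \frac{9}{2} - 2 V$ ($u{\left(X,V \right)} = \frac{- 4 V + 9}{2} = \frac{9 - 4 V}{2} = \frac{9}{2} - 2 V$)
$P{\left(C,r \right)} = - \frac{617}{2}$ ($P{\left(C,r \right)} = \frac{1}{2} \left(-617\right) = - \frac{617}{2}$)
$B = 312$ ($B = \left(\frac{9}{2} - 6\right) 13 \left(-16\right) = \left(- \frac{3}{2}\right) 13 \left(-16\right) = \left(- \frac{39}{2}\right) \left(-16\right) = 312$)
$P{\left(q{\left(27 \right)},36 \right)} - B = - \frac{617}{2} - 312 = - \frac{1241}{2}$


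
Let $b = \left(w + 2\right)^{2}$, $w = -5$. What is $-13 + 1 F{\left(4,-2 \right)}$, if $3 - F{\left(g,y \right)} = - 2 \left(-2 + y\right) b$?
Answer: $-82$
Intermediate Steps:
$b = 9$ ($b = \left(-5 + 2\right)^{2} = \left(-3\right)^{2} = 9$)
$F{\left(g,y \right)} = -33 + 18 y$ ($F{\left(g,y \right)} = 3 - - 2 \left(-2 + y\right) 9 = 3 - \left(4 - 2 y\right) 9 = 3 - \left(36 - 18 y\right) = 3 + \left(-36 + 18 y\right) = -33 + 18 y$)
$-13 + 1 F{\left(4,-2 \right)} = -13 + 1 \left(-33 + 18 \left(-2\right)\right) = -13 + 1 \left(-33 - 36\right) = -13 + 1 \left(-69\right) = -13 - 69 = -82$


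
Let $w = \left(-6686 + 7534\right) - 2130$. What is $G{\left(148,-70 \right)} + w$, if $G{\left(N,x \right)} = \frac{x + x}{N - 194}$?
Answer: $- \frac{29416}{23} \approx -1279.0$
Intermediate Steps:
$G{\left(N,x \right)} = \frac{2 x}{-194 + N}$
$w = -1282$ ($w = 848 - 2130 = -1282$)
$G{\left(148,-70 \right)} + w = 2 \left(-70\right) \frac{1}{-194 + 148} - 1282 = 2 \left(-70\right) \frac{1}{-46} - 1282 = 2 \left(-70\right) \left(- \frac{1}{46}\right) - 1282 = \frac{70}{23} - 1282 = - \frac{29416}{23}$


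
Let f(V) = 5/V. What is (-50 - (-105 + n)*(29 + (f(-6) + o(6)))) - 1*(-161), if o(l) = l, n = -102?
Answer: 14367/2 ≈ 7183.5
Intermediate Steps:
(-50 - (-105 + n)*(29 + (f(-6) + o(6)))) - 1*(-161) = (-50 - (-105 - 102)*(29 + (5/(-6) + 6))) - 1*(-161) = (-50 - (-207)*(29 + (5*(-1/6) + 6))) + 161 = (-50 - (-207)*(29 + (-5/6 + 6))) + 161 = (-50 - (-207)*(29 + 31/6)) + 161 = (-50 - (-207)*205/6) + 161 = (-50 - 1*(-14145/2)) + 161 = (-50 + 14145/2) + 161 = 14045/2 + 161 = 14367/2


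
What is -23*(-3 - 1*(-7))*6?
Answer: -552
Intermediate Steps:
-23*(-3 - 1*(-7))*6 = -23*(-3 + 7)*6 = -23*4*6 = -92*6 = -552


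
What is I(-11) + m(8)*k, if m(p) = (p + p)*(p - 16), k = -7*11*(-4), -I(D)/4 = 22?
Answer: -39512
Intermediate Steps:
I(D) = -88 (I(D) = -4*22 = -88)
k = 308 (k = -77*(-4) = 308)
m(p) = 2*p*(-16 + p) (m(p) = (2*p)*(-16 + p) = 2*p*(-16 + p))
I(-11) + m(8)*k = -88 + (2*8*(-16 + 8))*308 = -88 + (2*8*(-8))*308 = -88 - 128*308 = -88 - 39424 = -39512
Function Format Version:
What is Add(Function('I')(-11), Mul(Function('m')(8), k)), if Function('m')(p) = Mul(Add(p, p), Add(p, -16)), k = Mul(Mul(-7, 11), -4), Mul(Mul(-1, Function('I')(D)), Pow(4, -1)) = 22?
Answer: -39512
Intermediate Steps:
Function('I')(D) = -88 (Function('I')(D) = Mul(-4, 22) = -88)
k = 308 (k = Mul(-77, -4) = 308)
Function('m')(p) = Mul(2, p, Add(-16, p)) (Function('m')(p) = Mul(Mul(2, p), Add(-16, p)) = Mul(2, p, Add(-16, p)))
Add(Function('I')(-11), Mul(Function('m')(8), k)) = Add(-88, Mul(Mul(2, 8, Add(-16, 8)), 308)) = Add(-88, Mul(Mul(2, 8, -8), 308)) = Add(-88, Mul(-128, 308)) = Add(-88, -39424) = -39512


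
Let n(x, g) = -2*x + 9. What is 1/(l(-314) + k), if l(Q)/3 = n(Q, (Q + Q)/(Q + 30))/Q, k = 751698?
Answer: 314/236031261 ≈ 1.3303e-6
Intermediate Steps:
n(x, g) = 9 - 2*x
l(Q) = 3*(9 - 2*Q)/Q (l(Q) = 3*((9 - 2*Q)/Q) = 3*(9 - 2*Q)/Q)
1/(l(-314) + k) = 1/((-6 + 27/(-314)) + 751698) = 1/((-6 + 27*(-1/314)) + 751698) = 1/((-6 - 27/314) + 751698) = 1/(-1911/314 + 751698) = 1/(236031261/314) = 314/236031261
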